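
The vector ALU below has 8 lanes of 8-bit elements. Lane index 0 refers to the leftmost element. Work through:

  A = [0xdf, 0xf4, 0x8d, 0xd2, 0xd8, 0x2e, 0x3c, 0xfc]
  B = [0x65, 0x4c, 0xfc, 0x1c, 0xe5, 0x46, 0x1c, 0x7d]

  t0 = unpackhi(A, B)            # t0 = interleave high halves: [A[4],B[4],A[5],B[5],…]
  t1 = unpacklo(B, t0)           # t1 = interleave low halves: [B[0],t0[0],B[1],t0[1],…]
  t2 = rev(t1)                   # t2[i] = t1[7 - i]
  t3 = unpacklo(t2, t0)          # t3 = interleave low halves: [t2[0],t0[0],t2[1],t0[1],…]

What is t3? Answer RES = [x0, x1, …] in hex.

  t0: d8 e5 2e 46 3c 1c fc 7d
  t1: 65 d8 4c e5 fc 2e 1c 46
  t2: 46 1c 2e fc e5 4c d8 65
  t3: 46 d8 1c e5 2e 2e fc 46

RES = [ 0x46  0xd8  0x1c  0xe5  0x2e  0x2e  0xfc  0x46 ]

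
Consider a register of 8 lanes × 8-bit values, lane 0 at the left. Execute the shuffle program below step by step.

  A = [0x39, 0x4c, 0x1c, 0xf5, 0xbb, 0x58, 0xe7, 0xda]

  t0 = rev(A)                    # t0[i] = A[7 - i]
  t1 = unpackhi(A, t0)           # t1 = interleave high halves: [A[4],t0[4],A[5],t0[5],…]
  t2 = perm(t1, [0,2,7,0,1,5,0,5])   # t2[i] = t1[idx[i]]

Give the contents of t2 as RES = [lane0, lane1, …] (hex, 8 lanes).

  t0: da e7 58 bb f5 1c 4c 39
  t1: bb f5 58 1c e7 4c da 39
  t2: bb 58 39 bb f5 4c bb 4c

RES = [0xbb, 0x58, 0x39, 0xbb, 0xf5, 0x4c, 0xbb, 0x4c]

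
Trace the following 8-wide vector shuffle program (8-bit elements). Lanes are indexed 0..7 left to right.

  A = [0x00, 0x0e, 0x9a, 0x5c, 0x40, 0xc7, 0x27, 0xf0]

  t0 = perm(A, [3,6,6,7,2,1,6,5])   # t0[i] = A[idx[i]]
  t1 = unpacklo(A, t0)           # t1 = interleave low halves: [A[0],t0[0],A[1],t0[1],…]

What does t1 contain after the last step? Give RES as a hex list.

→ t0 |5c|27|27|f0|9a|0e|27|c7|
→ t1 |00|5c|0e|27|9a|27|5c|f0|

RES = [0x00, 0x5c, 0x0e, 0x27, 0x9a, 0x27, 0x5c, 0xf0]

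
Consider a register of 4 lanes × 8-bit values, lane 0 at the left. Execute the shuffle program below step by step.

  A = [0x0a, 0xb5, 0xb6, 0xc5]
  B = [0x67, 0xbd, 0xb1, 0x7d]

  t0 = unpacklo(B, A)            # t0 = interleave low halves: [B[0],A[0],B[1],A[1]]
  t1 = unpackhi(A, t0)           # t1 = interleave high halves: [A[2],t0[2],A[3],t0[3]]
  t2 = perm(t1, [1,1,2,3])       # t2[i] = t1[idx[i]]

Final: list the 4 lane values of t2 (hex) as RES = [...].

RES = [0xbd, 0xbd, 0xc5, 0xb5]

→ t0 |67|0a|bd|b5|
→ t1 |b6|bd|c5|b5|
→ t2 |bd|bd|c5|b5|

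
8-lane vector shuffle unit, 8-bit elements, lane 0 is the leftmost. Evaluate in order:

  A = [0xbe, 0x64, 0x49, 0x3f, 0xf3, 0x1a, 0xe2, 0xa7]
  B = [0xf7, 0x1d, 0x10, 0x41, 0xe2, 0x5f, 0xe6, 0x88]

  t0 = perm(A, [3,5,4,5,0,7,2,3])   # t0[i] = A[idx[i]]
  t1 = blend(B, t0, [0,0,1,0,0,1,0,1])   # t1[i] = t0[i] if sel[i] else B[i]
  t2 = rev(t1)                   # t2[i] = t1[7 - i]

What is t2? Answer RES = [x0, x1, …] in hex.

RES = [ 0x3f  0xe6  0xa7  0xe2  0x41  0xf3  0x1d  0xf7 ]

  t0: 3f 1a f3 1a be a7 49 3f
  t1: f7 1d f3 41 e2 a7 e6 3f
  t2: 3f e6 a7 e2 41 f3 1d f7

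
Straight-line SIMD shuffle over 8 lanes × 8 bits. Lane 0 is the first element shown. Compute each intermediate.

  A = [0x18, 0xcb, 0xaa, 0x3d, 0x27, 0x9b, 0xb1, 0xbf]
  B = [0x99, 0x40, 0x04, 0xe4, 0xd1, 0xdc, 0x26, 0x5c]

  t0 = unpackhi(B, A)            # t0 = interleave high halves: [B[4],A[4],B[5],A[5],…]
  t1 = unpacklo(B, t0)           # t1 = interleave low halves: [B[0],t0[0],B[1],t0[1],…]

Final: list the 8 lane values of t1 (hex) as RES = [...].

  t0: d1 27 dc 9b 26 b1 5c bf
  t1: 99 d1 40 27 04 dc e4 9b

RES = [0x99, 0xd1, 0x40, 0x27, 0x04, 0xdc, 0xe4, 0x9b]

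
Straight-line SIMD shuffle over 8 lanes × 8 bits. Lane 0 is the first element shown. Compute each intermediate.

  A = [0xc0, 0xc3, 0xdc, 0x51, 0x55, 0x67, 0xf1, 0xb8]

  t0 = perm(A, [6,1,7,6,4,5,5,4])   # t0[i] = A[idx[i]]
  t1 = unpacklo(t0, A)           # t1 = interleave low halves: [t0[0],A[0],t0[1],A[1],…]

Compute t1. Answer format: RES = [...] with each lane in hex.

RES = [0xf1, 0xc0, 0xc3, 0xc3, 0xb8, 0xdc, 0xf1, 0x51]

→ t0 |f1|c3|b8|f1|55|67|67|55|
→ t1 |f1|c0|c3|c3|b8|dc|f1|51|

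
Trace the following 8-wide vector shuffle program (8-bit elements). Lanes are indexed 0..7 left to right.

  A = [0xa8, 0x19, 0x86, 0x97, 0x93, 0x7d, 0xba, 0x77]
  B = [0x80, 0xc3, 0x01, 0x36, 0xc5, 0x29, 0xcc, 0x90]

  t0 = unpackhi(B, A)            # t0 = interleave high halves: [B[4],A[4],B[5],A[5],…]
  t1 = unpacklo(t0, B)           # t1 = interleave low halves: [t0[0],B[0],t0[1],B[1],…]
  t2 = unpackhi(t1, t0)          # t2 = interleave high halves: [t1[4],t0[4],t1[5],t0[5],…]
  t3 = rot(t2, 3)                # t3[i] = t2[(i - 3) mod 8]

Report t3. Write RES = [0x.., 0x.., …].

RES = [ 0x90  0x36  0x77  0x29  0xcc  0x01  0xba  0x7d ]

→ t0 |c5|93|29|7d|cc|ba|90|77|
→ t1 |c5|80|93|c3|29|01|7d|36|
→ t2 |29|cc|01|ba|7d|90|36|77|
→ t3 |90|36|77|29|cc|01|ba|7d|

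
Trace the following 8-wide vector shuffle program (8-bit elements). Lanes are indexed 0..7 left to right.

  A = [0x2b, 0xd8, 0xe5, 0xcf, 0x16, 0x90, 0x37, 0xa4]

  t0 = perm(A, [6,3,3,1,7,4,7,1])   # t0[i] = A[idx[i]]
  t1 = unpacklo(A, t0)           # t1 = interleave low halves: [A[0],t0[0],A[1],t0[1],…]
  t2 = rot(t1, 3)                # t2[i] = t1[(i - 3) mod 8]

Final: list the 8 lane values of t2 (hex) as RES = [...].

  t0: 37 cf cf d8 a4 16 a4 d8
  t1: 2b 37 d8 cf e5 cf cf d8
  t2: cf cf d8 2b 37 d8 cf e5

RES = [0xcf, 0xcf, 0xd8, 0x2b, 0x37, 0xd8, 0xcf, 0xe5]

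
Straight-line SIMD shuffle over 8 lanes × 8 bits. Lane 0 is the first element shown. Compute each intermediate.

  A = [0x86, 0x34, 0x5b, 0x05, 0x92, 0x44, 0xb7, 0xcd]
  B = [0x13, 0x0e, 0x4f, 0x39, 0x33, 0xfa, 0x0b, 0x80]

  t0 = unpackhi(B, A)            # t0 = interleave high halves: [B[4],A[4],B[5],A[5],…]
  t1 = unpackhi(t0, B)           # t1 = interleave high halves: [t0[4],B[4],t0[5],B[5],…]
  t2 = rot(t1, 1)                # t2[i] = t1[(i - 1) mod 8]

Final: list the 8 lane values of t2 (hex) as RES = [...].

RES = [ 0x80  0x0b  0x33  0xb7  0xfa  0x80  0x0b  0xcd ]

  t0: 33 92 fa 44 0b b7 80 cd
  t1: 0b 33 b7 fa 80 0b cd 80
  t2: 80 0b 33 b7 fa 80 0b cd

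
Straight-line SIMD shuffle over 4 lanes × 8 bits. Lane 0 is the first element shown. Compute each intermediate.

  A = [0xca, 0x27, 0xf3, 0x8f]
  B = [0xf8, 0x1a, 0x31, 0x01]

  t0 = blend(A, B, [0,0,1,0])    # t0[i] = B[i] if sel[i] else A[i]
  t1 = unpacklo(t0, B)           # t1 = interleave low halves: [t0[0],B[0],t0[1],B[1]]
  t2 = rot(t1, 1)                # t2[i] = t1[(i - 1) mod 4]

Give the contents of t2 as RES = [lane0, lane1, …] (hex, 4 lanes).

RES = [0x1a, 0xca, 0xf8, 0x27]

→ t0 |ca|27|31|8f|
→ t1 |ca|f8|27|1a|
→ t2 |1a|ca|f8|27|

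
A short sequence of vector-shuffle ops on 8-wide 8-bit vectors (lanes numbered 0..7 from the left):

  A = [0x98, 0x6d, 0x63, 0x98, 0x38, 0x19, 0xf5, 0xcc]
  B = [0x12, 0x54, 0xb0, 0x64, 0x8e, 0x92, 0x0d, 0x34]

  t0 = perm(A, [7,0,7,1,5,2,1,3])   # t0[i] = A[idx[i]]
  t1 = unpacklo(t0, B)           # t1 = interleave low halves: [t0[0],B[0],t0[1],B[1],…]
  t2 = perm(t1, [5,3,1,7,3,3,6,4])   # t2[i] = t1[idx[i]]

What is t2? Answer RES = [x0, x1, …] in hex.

→ t0 |cc|98|cc|6d|19|63|6d|98|
→ t1 |cc|12|98|54|cc|b0|6d|64|
→ t2 |b0|54|12|64|54|54|6d|cc|

RES = [ 0xb0  0x54  0x12  0x64  0x54  0x54  0x6d  0xcc ]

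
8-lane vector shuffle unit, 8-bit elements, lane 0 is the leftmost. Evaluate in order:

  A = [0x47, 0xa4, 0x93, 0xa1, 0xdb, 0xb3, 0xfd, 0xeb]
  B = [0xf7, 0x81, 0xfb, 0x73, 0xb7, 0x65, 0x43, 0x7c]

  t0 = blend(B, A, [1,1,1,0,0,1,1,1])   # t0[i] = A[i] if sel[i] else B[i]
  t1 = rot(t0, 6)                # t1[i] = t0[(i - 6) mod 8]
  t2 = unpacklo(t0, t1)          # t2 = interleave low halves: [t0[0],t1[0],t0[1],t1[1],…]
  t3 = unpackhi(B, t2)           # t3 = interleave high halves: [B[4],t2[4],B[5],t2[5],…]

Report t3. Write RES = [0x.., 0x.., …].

→ t0 |47|a4|93|73|b7|b3|fd|eb|
→ t1 |93|73|b7|b3|fd|eb|47|a4|
→ t2 |47|93|a4|73|93|b7|73|b3|
→ t3 |b7|93|65|b7|43|73|7c|b3|

RES = [0xb7, 0x93, 0x65, 0xb7, 0x43, 0x73, 0x7c, 0xb3]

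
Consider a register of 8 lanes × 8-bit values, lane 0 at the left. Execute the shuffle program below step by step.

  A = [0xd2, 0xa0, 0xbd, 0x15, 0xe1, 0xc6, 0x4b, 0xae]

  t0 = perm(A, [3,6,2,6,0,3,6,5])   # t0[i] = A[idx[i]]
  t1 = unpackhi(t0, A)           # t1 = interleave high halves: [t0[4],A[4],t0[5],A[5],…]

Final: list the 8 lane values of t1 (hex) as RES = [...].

RES = [0xd2, 0xe1, 0x15, 0xc6, 0x4b, 0x4b, 0xc6, 0xae]

  t0: 15 4b bd 4b d2 15 4b c6
  t1: d2 e1 15 c6 4b 4b c6 ae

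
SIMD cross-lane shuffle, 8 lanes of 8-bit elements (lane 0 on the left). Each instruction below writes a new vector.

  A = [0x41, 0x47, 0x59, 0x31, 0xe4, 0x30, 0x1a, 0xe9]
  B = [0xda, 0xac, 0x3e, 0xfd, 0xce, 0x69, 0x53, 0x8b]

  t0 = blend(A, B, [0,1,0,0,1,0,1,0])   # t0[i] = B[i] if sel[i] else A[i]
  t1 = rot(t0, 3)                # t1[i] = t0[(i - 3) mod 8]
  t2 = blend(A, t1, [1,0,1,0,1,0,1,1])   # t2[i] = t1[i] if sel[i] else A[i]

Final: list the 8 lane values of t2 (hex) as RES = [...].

RES = [0x30, 0x47, 0xe9, 0x31, 0xac, 0x30, 0x31, 0xce]

  t0: 41 ac 59 31 ce 30 53 e9
  t1: 30 53 e9 41 ac 59 31 ce
  t2: 30 47 e9 31 ac 30 31 ce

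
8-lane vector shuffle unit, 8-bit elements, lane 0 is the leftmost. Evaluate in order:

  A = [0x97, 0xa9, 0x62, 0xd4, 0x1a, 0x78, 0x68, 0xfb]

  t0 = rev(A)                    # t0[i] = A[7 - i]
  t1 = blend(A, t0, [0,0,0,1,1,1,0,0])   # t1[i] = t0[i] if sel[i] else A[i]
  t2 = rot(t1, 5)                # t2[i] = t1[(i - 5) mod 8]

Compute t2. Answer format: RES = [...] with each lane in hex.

RES = [0x1a, 0xd4, 0x62, 0x68, 0xfb, 0x97, 0xa9, 0x62]

→ t0 |fb|68|78|1a|d4|62|a9|97|
→ t1 |97|a9|62|1a|d4|62|68|fb|
→ t2 |1a|d4|62|68|fb|97|a9|62|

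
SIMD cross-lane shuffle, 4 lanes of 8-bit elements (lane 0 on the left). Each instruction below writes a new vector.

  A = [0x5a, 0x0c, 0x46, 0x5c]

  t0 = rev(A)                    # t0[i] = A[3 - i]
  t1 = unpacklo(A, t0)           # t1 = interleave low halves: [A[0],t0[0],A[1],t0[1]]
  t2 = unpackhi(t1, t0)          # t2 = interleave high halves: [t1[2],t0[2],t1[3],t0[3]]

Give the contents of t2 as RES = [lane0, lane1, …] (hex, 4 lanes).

RES = [ 0x0c  0x0c  0x46  0x5a ]

→ t0 |5c|46|0c|5a|
→ t1 |5a|5c|0c|46|
→ t2 |0c|0c|46|5a|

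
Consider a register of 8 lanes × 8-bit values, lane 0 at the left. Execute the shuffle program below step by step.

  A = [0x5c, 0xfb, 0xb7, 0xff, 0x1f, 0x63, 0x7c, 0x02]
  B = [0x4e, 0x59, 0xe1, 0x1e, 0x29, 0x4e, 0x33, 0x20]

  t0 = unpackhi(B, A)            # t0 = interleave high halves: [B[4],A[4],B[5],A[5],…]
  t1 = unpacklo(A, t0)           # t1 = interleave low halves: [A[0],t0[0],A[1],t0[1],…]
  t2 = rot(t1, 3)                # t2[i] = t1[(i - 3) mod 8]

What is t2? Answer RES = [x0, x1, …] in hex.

RES = [ 0x4e  0xff  0x63  0x5c  0x29  0xfb  0x1f  0xb7 ]

→ t0 |29|1f|4e|63|33|7c|20|02|
→ t1 |5c|29|fb|1f|b7|4e|ff|63|
→ t2 |4e|ff|63|5c|29|fb|1f|b7|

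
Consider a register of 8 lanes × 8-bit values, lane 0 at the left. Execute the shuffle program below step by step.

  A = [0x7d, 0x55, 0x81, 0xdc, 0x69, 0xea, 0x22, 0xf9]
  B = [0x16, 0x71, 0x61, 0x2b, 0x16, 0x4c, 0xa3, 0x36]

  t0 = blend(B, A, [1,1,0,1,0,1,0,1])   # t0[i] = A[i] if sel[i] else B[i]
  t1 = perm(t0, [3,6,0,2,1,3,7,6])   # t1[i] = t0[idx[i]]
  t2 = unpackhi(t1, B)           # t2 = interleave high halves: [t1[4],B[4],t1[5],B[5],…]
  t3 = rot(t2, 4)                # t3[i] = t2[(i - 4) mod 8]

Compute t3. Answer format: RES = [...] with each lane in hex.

RES = [ 0xf9  0xa3  0xa3  0x36  0x55  0x16  0xdc  0x4c ]

→ t0 |7d|55|61|dc|16|ea|a3|f9|
→ t1 |dc|a3|7d|61|55|dc|f9|a3|
→ t2 |55|16|dc|4c|f9|a3|a3|36|
→ t3 |f9|a3|a3|36|55|16|dc|4c|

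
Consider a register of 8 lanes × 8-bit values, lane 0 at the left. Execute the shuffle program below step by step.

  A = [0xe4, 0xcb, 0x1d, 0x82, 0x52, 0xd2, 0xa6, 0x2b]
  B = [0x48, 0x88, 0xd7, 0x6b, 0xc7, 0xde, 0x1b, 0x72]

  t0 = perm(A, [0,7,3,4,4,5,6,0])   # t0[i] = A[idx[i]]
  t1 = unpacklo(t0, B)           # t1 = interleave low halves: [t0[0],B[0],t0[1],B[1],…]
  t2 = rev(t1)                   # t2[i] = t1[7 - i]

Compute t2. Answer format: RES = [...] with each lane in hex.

→ t0 |e4|2b|82|52|52|d2|a6|e4|
→ t1 |e4|48|2b|88|82|d7|52|6b|
→ t2 |6b|52|d7|82|88|2b|48|e4|

RES = [0x6b, 0x52, 0xd7, 0x82, 0x88, 0x2b, 0x48, 0xe4]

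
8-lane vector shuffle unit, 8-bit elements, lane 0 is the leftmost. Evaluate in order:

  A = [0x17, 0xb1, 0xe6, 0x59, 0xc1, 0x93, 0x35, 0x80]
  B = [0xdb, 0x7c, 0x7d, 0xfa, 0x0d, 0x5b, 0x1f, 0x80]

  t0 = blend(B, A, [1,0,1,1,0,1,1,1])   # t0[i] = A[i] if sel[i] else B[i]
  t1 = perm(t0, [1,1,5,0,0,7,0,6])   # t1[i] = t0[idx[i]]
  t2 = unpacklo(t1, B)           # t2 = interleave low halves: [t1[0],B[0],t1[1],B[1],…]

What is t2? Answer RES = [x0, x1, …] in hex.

RES = [ 0x7c  0xdb  0x7c  0x7c  0x93  0x7d  0x17  0xfa ]

  t0: 17 7c e6 59 0d 93 35 80
  t1: 7c 7c 93 17 17 80 17 35
  t2: 7c db 7c 7c 93 7d 17 fa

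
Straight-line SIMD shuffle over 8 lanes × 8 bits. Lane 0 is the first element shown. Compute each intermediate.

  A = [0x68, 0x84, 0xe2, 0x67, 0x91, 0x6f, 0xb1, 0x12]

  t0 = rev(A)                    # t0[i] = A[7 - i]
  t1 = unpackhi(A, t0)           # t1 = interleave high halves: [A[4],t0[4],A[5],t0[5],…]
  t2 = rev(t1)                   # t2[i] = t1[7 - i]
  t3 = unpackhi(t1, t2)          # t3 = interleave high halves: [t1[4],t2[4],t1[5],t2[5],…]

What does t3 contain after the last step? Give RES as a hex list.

RES = [0xb1, 0xe2, 0x84, 0x6f, 0x12, 0x67, 0x68, 0x91]

  t0: 12 b1 6f 91 67 e2 84 68
  t1: 91 67 6f e2 b1 84 12 68
  t2: 68 12 84 b1 e2 6f 67 91
  t3: b1 e2 84 6f 12 67 68 91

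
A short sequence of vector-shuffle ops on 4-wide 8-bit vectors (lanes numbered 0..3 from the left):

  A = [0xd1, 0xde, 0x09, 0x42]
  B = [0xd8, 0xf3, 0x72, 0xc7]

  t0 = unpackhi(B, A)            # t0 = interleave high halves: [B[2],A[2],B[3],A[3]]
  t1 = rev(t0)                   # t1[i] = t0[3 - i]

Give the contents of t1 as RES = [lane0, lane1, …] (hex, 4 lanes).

t0 = [0x72, 0x09, 0xc7, 0x42]
t1 = [0x42, 0xc7, 0x09, 0x72]

RES = [0x42, 0xc7, 0x09, 0x72]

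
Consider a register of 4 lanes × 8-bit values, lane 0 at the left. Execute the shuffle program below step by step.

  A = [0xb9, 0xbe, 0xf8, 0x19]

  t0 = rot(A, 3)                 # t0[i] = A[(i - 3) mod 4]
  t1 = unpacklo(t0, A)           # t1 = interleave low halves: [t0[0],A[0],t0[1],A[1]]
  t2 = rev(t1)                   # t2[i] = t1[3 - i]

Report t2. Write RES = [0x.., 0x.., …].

  t0: be f8 19 b9
  t1: be b9 f8 be
  t2: be f8 b9 be

RES = [ 0xbe  0xf8  0xb9  0xbe ]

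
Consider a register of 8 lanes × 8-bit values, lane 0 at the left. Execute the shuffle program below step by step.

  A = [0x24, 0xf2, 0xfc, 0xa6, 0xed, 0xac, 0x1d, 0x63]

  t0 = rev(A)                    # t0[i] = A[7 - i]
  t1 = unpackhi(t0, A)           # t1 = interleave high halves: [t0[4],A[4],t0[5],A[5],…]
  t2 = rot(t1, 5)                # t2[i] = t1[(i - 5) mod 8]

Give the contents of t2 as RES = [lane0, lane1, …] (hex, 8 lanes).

→ t0 |63|1d|ac|ed|a6|fc|f2|24|
→ t1 |a6|ed|fc|ac|f2|1d|24|63|
→ t2 |ac|f2|1d|24|63|a6|ed|fc|

RES = [ 0xac  0xf2  0x1d  0x24  0x63  0xa6  0xed  0xfc ]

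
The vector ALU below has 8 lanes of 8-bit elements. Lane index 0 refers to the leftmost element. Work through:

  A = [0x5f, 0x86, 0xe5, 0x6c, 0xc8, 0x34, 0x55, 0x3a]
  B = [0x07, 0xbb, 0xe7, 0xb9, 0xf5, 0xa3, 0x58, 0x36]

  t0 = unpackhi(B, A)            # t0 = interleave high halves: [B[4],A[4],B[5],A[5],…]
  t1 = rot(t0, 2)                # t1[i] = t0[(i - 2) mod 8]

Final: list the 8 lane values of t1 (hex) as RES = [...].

RES = [ 0x36  0x3a  0xf5  0xc8  0xa3  0x34  0x58  0x55 ]

t0 = [0xf5, 0xc8, 0xa3, 0x34, 0x58, 0x55, 0x36, 0x3a]
t1 = [0x36, 0x3a, 0xf5, 0xc8, 0xa3, 0x34, 0x58, 0x55]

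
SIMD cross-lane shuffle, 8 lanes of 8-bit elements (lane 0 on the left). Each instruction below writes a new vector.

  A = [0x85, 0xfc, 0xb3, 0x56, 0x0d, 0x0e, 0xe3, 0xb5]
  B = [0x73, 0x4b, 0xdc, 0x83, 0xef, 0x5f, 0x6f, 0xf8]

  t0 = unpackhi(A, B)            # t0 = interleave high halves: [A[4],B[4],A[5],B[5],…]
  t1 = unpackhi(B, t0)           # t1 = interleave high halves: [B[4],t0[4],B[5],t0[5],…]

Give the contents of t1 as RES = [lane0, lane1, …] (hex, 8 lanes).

RES = [ 0xef  0xe3  0x5f  0x6f  0x6f  0xb5  0xf8  0xf8 ]

t0 = [0x0d, 0xef, 0x0e, 0x5f, 0xe3, 0x6f, 0xb5, 0xf8]
t1 = [0xef, 0xe3, 0x5f, 0x6f, 0x6f, 0xb5, 0xf8, 0xf8]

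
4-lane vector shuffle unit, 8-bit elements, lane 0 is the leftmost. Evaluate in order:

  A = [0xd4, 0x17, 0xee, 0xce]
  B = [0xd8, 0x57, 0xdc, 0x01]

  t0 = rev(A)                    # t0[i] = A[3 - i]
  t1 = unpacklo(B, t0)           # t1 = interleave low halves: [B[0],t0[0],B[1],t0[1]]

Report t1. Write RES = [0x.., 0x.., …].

RES = [ 0xd8  0xce  0x57  0xee ]

t0 = [0xce, 0xee, 0x17, 0xd4]
t1 = [0xd8, 0xce, 0x57, 0xee]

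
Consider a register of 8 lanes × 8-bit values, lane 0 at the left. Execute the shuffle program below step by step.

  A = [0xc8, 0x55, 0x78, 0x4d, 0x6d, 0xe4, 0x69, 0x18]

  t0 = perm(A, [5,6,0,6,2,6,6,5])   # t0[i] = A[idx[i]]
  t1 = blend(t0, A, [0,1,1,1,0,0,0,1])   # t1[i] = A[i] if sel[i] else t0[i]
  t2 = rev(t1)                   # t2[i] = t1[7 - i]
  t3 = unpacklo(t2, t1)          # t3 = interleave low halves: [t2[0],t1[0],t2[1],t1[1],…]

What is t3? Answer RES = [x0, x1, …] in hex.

  t0: e4 69 c8 69 78 69 69 e4
  t1: e4 55 78 4d 78 69 69 18
  t2: 18 69 69 78 4d 78 55 e4
  t3: 18 e4 69 55 69 78 78 4d

RES = [ 0x18  0xe4  0x69  0x55  0x69  0x78  0x78  0x4d ]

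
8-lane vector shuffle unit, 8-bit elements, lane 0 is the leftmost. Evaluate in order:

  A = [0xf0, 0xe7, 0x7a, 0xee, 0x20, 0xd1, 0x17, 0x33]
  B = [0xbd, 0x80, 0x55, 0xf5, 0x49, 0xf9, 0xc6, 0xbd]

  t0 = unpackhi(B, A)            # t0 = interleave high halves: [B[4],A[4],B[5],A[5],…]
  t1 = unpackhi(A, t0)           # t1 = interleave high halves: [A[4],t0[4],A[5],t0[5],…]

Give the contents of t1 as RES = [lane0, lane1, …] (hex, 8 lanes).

RES = [0x20, 0xc6, 0xd1, 0x17, 0x17, 0xbd, 0x33, 0x33]

→ t0 |49|20|f9|d1|c6|17|bd|33|
→ t1 |20|c6|d1|17|17|bd|33|33|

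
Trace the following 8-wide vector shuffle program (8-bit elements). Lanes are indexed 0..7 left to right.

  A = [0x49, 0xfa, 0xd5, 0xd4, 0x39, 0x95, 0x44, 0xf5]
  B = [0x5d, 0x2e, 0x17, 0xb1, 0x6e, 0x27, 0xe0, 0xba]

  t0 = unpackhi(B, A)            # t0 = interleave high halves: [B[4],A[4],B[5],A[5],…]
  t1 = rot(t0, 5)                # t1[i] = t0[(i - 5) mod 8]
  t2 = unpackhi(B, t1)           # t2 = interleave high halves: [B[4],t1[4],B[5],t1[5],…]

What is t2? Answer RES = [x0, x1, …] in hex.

t0 = [0x6e, 0x39, 0x27, 0x95, 0xe0, 0x44, 0xba, 0xf5]
t1 = [0x95, 0xe0, 0x44, 0xba, 0xf5, 0x6e, 0x39, 0x27]
t2 = [0x6e, 0xf5, 0x27, 0x6e, 0xe0, 0x39, 0xba, 0x27]

RES = [0x6e, 0xf5, 0x27, 0x6e, 0xe0, 0x39, 0xba, 0x27]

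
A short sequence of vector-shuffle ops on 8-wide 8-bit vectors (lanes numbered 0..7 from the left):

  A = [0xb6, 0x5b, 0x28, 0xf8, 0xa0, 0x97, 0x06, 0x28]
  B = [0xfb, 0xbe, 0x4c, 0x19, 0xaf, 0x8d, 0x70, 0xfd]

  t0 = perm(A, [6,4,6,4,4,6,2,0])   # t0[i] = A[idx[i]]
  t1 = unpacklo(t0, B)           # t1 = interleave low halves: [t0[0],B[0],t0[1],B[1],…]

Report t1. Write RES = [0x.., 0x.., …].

RES = [0x06, 0xfb, 0xa0, 0xbe, 0x06, 0x4c, 0xa0, 0x19]

  t0: 06 a0 06 a0 a0 06 28 b6
  t1: 06 fb a0 be 06 4c a0 19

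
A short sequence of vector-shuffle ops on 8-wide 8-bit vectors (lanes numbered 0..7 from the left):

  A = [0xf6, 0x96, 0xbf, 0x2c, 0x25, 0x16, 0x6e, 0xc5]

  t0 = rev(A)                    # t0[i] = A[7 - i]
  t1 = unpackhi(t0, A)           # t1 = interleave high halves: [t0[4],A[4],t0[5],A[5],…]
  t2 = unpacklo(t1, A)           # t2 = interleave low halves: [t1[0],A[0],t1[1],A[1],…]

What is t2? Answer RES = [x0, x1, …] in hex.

RES = [0x2c, 0xf6, 0x25, 0x96, 0xbf, 0xbf, 0x16, 0x2c]

→ t0 |c5|6e|16|25|2c|bf|96|f6|
→ t1 |2c|25|bf|16|96|6e|f6|c5|
→ t2 |2c|f6|25|96|bf|bf|16|2c|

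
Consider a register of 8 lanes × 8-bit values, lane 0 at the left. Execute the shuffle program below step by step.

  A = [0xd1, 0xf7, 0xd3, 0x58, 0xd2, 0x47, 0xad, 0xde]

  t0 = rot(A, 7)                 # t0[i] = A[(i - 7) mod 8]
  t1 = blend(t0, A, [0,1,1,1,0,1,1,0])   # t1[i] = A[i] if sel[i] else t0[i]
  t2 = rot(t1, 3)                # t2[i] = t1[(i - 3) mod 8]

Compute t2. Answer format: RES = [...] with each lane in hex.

  t0: f7 d3 58 d2 47 ad de d1
  t1: f7 f7 d3 58 47 47 ad d1
  t2: 47 ad d1 f7 f7 d3 58 47

RES = [ 0x47  0xad  0xd1  0xf7  0xf7  0xd3  0x58  0x47 ]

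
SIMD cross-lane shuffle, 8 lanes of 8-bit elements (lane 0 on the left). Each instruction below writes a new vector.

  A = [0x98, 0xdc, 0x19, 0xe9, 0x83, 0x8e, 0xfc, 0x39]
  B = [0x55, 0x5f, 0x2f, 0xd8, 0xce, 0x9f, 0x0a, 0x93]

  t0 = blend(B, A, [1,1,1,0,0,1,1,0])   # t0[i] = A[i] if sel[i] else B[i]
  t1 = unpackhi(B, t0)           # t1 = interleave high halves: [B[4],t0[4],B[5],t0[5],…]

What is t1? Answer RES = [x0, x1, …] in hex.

t0 = [0x98, 0xdc, 0x19, 0xd8, 0xce, 0x8e, 0xfc, 0x93]
t1 = [0xce, 0xce, 0x9f, 0x8e, 0x0a, 0xfc, 0x93, 0x93]

RES = [0xce, 0xce, 0x9f, 0x8e, 0x0a, 0xfc, 0x93, 0x93]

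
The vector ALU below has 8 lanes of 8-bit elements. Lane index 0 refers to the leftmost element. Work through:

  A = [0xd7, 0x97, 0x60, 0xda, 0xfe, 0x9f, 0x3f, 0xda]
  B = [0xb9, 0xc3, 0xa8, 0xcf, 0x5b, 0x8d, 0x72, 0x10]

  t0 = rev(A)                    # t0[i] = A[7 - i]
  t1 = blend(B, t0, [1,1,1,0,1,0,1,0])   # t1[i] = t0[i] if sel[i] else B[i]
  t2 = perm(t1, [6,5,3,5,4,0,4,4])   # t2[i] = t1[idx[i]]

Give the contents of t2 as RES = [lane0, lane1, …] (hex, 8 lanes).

→ t0 |da|3f|9f|fe|da|60|97|d7|
→ t1 |da|3f|9f|cf|da|8d|97|10|
→ t2 |97|8d|cf|8d|da|da|da|da|

RES = [0x97, 0x8d, 0xcf, 0x8d, 0xda, 0xda, 0xda, 0xda]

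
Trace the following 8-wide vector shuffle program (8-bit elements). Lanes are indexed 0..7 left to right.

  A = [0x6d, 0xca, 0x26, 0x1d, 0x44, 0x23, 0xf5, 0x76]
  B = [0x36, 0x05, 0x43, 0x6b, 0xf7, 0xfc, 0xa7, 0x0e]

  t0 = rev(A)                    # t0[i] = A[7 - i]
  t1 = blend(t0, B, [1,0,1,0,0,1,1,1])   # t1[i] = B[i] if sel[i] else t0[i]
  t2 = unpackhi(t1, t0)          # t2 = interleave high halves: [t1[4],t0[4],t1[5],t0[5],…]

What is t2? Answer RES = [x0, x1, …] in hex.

RES = [0x1d, 0x1d, 0xfc, 0x26, 0xa7, 0xca, 0x0e, 0x6d]

→ t0 |76|f5|23|44|1d|26|ca|6d|
→ t1 |36|f5|43|44|1d|fc|a7|0e|
→ t2 |1d|1d|fc|26|a7|ca|0e|6d|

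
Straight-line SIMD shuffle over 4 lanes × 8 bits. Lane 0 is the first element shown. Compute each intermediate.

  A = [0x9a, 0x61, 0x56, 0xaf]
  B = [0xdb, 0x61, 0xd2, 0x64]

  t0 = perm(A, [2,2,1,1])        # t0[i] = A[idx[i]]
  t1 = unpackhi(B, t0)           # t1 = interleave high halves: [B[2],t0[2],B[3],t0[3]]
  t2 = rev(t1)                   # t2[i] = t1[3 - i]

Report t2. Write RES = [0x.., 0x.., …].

RES = [ 0x61  0x64  0x61  0xd2 ]

→ t0 |56|56|61|61|
→ t1 |d2|61|64|61|
→ t2 |61|64|61|d2|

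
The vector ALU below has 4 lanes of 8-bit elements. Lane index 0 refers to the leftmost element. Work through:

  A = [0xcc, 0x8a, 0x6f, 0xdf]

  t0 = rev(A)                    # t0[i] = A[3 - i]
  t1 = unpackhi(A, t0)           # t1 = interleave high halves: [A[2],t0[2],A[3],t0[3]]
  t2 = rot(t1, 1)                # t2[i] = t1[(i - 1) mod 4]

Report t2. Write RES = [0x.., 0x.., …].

  t0: df 6f 8a cc
  t1: 6f 8a df cc
  t2: cc 6f 8a df

RES = [ 0xcc  0x6f  0x8a  0xdf ]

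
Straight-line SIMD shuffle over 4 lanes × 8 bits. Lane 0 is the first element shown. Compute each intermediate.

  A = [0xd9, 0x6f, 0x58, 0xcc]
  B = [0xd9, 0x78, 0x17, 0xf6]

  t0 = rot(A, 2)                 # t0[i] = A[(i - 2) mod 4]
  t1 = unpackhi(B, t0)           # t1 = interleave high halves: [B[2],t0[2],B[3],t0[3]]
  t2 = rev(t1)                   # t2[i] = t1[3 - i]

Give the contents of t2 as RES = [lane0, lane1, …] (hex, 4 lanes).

RES = [ 0x6f  0xf6  0xd9  0x17 ]

  t0: 58 cc d9 6f
  t1: 17 d9 f6 6f
  t2: 6f f6 d9 17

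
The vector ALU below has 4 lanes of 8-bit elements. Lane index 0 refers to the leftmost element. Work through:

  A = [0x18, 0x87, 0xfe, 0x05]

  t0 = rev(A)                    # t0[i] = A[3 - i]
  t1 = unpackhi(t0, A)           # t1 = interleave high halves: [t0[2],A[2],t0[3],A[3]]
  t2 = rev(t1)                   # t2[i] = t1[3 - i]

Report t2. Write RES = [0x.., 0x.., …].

RES = [ 0x05  0x18  0xfe  0x87 ]

t0 = [0x05, 0xfe, 0x87, 0x18]
t1 = [0x87, 0xfe, 0x18, 0x05]
t2 = [0x05, 0x18, 0xfe, 0x87]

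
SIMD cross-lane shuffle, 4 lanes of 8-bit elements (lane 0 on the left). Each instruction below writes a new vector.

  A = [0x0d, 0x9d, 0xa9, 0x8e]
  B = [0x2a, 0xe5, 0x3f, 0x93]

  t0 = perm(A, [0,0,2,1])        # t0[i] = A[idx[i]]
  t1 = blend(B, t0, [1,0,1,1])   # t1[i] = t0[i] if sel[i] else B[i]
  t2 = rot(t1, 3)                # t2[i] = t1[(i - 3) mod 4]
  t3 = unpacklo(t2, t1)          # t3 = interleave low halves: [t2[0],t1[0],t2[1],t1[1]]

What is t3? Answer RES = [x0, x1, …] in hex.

→ t0 |0d|0d|a9|9d|
→ t1 |0d|e5|a9|9d|
→ t2 |e5|a9|9d|0d|
→ t3 |e5|0d|a9|e5|

RES = [ 0xe5  0x0d  0xa9  0xe5 ]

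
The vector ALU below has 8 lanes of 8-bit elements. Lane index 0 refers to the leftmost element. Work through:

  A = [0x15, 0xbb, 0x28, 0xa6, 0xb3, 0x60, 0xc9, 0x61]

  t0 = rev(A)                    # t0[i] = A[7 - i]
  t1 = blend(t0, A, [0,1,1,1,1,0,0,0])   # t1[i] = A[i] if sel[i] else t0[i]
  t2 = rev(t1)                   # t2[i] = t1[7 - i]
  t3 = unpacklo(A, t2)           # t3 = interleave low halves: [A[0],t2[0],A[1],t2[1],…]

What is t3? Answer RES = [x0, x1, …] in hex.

  t0: 61 c9 60 b3 a6 28 bb 15
  t1: 61 bb 28 a6 b3 28 bb 15
  t2: 15 bb 28 b3 a6 28 bb 61
  t3: 15 15 bb bb 28 28 a6 b3

RES = [0x15, 0x15, 0xbb, 0xbb, 0x28, 0x28, 0xa6, 0xb3]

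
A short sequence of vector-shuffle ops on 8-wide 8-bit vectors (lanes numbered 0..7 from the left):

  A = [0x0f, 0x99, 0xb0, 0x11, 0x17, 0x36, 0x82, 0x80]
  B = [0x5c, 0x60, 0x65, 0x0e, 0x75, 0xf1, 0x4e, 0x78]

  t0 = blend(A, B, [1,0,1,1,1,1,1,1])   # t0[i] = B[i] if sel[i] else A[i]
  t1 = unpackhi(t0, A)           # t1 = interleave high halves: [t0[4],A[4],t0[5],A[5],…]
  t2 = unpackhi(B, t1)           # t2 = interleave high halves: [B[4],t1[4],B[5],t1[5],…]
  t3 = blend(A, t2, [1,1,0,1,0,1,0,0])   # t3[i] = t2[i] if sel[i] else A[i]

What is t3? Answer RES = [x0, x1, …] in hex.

RES = [ 0x75  0x4e  0xb0  0x82  0x17  0x78  0x82  0x80 ]

  t0: 5c 99 65 0e 75 f1 4e 78
  t1: 75 17 f1 36 4e 82 78 80
  t2: 75 4e f1 82 4e 78 78 80
  t3: 75 4e b0 82 17 78 82 80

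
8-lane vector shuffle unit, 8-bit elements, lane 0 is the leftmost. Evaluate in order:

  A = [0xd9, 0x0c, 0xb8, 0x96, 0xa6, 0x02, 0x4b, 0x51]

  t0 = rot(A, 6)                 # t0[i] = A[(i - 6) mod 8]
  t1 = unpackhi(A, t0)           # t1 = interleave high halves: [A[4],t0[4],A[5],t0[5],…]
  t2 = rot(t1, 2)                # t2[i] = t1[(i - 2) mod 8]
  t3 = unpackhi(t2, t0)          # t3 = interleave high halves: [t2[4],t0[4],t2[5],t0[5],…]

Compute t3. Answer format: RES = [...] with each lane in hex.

RES = [ 0x02  0x4b  0x51  0x51  0x4b  0xd9  0xd9  0x0c ]

  t0: b8 96 a6 02 4b 51 d9 0c
  t1: a6 4b 02 51 4b d9 51 0c
  t2: 51 0c a6 4b 02 51 4b d9
  t3: 02 4b 51 51 4b d9 d9 0c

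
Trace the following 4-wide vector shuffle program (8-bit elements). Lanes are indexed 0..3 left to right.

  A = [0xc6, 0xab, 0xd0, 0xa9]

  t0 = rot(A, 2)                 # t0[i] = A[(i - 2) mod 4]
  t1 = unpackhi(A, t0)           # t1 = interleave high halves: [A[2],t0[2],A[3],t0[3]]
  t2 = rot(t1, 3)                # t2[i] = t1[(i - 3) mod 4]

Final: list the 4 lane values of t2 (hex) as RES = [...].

RES = [ 0xc6  0xa9  0xab  0xd0 ]

→ t0 |d0|a9|c6|ab|
→ t1 |d0|c6|a9|ab|
→ t2 |c6|a9|ab|d0|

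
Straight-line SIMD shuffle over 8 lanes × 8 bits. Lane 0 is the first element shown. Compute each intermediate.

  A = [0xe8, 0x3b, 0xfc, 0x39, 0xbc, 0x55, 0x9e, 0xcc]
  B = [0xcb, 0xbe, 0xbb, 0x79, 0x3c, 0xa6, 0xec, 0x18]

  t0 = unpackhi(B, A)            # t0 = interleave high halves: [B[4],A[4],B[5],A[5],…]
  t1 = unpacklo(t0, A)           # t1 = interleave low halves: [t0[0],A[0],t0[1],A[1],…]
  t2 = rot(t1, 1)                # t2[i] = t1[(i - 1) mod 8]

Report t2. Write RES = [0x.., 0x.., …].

RES = [ 0x39  0x3c  0xe8  0xbc  0x3b  0xa6  0xfc  0x55 ]

t0 = [0x3c, 0xbc, 0xa6, 0x55, 0xec, 0x9e, 0x18, 0xcc]
t1 = [0x3c, 0xe8, 0xbc, 0x3b, 0xa6, 0xfc, 0x55, 0x39]
t2 = [0x39, 0x3c, 0xe8, 0xbc, 0x3b, 0xa6, 0xfc, 0x55]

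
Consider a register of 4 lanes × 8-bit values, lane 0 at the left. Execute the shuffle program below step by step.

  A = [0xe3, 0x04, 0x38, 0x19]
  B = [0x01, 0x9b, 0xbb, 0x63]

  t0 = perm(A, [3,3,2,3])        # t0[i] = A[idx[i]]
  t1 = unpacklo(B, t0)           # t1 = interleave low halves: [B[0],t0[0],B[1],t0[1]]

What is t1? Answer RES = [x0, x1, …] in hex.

t0 = [0x19, 0x19, 0x38, 0x19]
t1 = [0x01, 0x19, 0x9b, 0x19]

RES = [ 0x01  0x19  0x9b  0x19 ]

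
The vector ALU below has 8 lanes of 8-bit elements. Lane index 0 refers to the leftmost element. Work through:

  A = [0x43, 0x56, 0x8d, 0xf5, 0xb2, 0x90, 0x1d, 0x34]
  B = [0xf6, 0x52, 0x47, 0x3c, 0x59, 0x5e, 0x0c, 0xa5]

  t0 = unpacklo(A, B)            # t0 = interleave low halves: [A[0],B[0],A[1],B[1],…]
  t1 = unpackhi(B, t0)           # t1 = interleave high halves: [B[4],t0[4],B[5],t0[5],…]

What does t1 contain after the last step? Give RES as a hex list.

  t0: 43 f6 56 52 8d 47 f5 3c
  t1: 59 8d 5e 47 0c f5 a5 3c

RES = [0x59, 0x8d, 0x5e, 0x47, 0x0c, 0xf5, 0xa5, 0x3c]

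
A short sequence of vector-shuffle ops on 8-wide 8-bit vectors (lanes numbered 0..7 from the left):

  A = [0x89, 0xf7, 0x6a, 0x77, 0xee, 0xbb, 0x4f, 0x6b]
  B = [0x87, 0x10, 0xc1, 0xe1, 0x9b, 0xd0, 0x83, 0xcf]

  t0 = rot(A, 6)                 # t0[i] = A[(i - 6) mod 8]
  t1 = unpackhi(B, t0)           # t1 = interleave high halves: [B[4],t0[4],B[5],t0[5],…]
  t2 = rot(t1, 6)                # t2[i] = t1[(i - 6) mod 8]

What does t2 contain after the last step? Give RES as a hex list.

RES = [ 0xd0  0x6b  0x83  0x89  0xcf  0xf7  0x9b  0x4f ]

t0 = [0x6a, 0x77, 0xee, 0xbb, 0x4f, 0x6b, 0x89, 0xf7]
t1 = [0x9b, 0x4f, 0xd0, 0x6b, 0x83, 0x89, 0xcf, 0xf7]
t2 = [0xd0, 0x6b, 0x83, 0x89, 0xcf, 0xf7, 0x9b, 0x4f]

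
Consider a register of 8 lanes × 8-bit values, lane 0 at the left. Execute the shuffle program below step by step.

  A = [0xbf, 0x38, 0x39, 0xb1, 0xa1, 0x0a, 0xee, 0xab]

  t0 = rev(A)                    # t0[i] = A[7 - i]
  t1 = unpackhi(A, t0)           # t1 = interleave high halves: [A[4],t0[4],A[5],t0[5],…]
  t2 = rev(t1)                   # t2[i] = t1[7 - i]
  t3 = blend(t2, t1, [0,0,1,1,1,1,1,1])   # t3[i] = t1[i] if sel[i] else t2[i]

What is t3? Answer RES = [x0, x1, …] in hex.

  t0: ab ee 0a a1 b1 39 38 bf
  t1: a1 b1 0a 39 ee 38 ab bf
  t2: bf ab 38 ee 39 0a b1 a1
  t3: bf ab 0a 39 ee 38 ab bf

RES = [0xbf, 0xab, 0x0a, 0x39, 0xee, 0x38, 0xab, 0xbf]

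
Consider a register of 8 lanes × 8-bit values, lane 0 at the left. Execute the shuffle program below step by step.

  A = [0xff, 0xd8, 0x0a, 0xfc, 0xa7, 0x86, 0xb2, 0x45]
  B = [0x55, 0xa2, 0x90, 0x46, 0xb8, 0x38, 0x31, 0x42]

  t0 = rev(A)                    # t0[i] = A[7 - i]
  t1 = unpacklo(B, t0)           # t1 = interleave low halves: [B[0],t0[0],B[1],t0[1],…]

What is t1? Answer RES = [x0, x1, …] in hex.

→ t0 |45|b2|86|a7|fc|0a|d8|ff|
→ t1 |55|45|a2|b2|90|86|46|a7|

RES = [0x55, 0x45, 0xa2, 0xb2, 0x90, 0x86, 0x46, 0xa7]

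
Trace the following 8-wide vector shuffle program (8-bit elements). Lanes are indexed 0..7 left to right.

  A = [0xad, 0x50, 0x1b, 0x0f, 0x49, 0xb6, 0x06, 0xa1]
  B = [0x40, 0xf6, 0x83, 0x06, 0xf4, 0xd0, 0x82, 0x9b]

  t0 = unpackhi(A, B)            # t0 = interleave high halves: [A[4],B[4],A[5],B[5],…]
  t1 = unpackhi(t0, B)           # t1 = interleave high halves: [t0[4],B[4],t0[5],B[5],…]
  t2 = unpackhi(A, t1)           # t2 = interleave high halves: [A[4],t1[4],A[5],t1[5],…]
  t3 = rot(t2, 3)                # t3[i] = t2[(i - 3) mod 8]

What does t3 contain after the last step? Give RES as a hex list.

RES = [0x9b, 0xa1, 0x9b, 0x49, 0xa1, 0xb6, 0x82, 0x06]

t0 = [0x49, 0xf4, 0xb6, 0xd0, 0x06, 0x82, 0xa1, 0x9b]
t1 = [0x06, 0xf4, 0x82, 0xd0, 0xa1, 0x82, 0x9b, 0x9b]
t2 = [0x49, 0xa1, 0xb6, 0x82, 0x06, 0x9b, 0xa1, 0x9b]
t3 = [0x9b, 0xa1, 0x9b, 0x49, 0xa1, 0xb6, 0x82, 0x06]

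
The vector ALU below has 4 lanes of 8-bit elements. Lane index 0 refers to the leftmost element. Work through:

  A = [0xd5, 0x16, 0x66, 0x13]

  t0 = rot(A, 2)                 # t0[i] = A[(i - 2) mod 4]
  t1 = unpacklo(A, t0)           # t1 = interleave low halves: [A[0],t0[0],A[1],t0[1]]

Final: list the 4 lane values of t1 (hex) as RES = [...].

RES = [0xd5, 0x66, 0x16, 0x13]

t0 = [0x66, 0x13, 0xd5, 0x16]
t1 = [0xd5, 0x66, 0x16, 0x13]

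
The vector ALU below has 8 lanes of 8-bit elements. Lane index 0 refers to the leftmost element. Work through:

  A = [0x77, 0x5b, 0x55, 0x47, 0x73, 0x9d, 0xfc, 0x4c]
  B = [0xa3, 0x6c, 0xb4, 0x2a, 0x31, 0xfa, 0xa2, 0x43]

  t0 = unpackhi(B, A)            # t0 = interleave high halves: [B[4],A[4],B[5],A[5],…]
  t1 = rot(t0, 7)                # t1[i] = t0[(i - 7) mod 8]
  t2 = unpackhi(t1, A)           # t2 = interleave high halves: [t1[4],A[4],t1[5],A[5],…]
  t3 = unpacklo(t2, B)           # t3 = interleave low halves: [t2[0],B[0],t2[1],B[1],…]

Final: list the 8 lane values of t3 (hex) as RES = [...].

t0 = [0x31, 0x73, 0xfa, 0x9d, 0xa2, 0xfc, 0x43, 0x4c]
t1 = [0x73, 0xfa, 0x9d, 0xa2, 0xfc, 0x43, 0x4c, 0x31]
t2 = [0xfc, 0x73, 0x43, 0x9d, 0x4c, 0xfc, 0x31, 0x4c]
t3 = [0xfc, 0xa3, 0x73, 0x6c, 0x43, 0xb4, 0x9d, 0x2a]

RES = [0xfc, 0xa3, 0x73, 0x6c, 0x43, 0xb4, 0x9d, 0x2a]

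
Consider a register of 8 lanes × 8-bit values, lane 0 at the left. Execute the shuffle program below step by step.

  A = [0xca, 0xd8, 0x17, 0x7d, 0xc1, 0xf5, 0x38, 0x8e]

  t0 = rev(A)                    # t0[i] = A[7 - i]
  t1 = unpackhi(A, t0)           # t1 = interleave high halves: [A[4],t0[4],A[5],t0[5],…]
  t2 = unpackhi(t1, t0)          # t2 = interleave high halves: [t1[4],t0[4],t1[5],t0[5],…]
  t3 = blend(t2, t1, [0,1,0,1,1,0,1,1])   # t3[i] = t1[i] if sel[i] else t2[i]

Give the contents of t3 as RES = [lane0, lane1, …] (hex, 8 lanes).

t0 = [0x8e, 0x38, 0xf5, 0xc1, 0x7d, 0x17, 0xd8, 0xca]
t1 = [0xc1, 0x7d, 0xf5, 0x17, 0x38, 0xd8, 0x8e, 0xca]
t2 = [0x38, 0x7d, 0xd8, 0x17, 0x8e, 0xd8, 0xca, 0xca]
t3 = [0x38, 0x7d, 0xd8, 0x17, 0x38, 0xd8, 0x8e, 0xca]

RES = [ 0x38  0x7d  0xd8  0x17  0x38  0xd8  0x8e  0xca ]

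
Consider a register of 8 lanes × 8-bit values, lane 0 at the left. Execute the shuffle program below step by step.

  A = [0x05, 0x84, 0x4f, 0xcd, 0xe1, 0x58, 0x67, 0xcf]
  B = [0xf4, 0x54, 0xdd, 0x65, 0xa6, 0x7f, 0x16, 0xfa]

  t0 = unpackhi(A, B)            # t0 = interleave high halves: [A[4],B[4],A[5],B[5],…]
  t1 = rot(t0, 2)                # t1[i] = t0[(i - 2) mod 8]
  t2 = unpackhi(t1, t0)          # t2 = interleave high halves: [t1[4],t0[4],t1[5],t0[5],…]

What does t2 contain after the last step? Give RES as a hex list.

RES = [ 0x58  0x67  0x7f  0x16  0x67  0xcf  0x16  0xfa ]

t0 = [0xe1, 0xa6, 0x58, 0x7f, 0x67, 0x16, 0xcf, 0xfa]
t1 = [0xcf, 0xfa, 0xe1, 0xa6, 0x58, 0x7f, 0x67, 0x16]
t2 = [0x58, 0x67, 0x7f, 0x16, 0x67, 0xcf, 0x16, 0xfa]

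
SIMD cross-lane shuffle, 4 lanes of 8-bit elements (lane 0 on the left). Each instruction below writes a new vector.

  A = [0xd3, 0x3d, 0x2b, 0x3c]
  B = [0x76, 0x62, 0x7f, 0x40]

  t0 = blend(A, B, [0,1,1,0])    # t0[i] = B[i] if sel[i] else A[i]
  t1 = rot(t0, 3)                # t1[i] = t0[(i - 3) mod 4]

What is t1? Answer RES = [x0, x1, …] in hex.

  t0: d3 62 7f 3c
  t1: 62 7f 3c d3

RES = [0x62, 0x7f, 0x3c, 0xd3]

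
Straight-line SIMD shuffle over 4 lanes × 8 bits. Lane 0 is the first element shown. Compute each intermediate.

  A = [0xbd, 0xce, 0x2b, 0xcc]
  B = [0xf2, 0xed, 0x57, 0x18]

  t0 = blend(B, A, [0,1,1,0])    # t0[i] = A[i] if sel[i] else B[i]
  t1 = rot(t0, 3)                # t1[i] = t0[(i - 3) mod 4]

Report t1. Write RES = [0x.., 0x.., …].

  t0: f2 ce 2b 18
  t1: ce 2b 18 f2

RES = [0xce, 0x2b, 0x18, 0xf2]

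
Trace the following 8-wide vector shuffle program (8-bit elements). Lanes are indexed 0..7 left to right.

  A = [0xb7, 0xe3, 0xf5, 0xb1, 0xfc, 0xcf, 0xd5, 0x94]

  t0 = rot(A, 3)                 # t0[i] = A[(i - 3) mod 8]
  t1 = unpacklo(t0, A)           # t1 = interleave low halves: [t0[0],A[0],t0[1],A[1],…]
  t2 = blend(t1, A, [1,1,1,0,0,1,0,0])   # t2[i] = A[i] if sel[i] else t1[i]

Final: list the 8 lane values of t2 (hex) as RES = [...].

  t0: cf d5 94 b7 e3 f5 b1 fc
  t1: cf b7 d5 e3 94 f5 b7 b1
  t2: b7 e3 f5 e3 94 cf b7 b1

RES = [0xb7, 0xe3, 0xf5, 0xe3, 0x94, 0xcf, 0xb7, 0xb1]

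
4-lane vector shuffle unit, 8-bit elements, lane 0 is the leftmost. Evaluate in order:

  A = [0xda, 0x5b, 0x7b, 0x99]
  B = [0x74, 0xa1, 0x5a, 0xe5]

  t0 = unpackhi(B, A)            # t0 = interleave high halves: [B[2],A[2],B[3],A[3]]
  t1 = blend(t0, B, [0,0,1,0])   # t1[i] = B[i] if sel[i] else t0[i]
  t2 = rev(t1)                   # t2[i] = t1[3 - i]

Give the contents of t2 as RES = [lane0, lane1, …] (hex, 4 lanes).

→ t0 |5a|7b|e5|99|
→ t1 |5a|7b|5a|99|
→ t2 |99|5a|7b|5a|

RES = [0x99, 0x5a, 0x7b, 0x5a]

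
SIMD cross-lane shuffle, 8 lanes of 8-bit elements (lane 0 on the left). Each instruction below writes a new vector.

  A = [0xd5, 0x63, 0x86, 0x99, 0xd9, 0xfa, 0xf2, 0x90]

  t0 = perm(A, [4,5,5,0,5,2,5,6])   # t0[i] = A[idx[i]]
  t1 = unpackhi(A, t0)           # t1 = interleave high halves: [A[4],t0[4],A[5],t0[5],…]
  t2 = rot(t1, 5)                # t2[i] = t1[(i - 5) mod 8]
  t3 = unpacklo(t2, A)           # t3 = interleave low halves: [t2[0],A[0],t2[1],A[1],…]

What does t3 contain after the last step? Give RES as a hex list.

→ t0 |d9|fa|fa|d5|fa|86|fa|f2|
→ t1 |d9|fa|fa|86|f2|fa|90|f2|
→ t2 |86|f2|fa|90|f2|d9|fa|fa|
→ t3 |86|d5|f2|63|fa|86|90|99|

RES = [0x86, 0xd5, 0xf2, 0x63, 0xfa, 0x86, 0x90, 0x99]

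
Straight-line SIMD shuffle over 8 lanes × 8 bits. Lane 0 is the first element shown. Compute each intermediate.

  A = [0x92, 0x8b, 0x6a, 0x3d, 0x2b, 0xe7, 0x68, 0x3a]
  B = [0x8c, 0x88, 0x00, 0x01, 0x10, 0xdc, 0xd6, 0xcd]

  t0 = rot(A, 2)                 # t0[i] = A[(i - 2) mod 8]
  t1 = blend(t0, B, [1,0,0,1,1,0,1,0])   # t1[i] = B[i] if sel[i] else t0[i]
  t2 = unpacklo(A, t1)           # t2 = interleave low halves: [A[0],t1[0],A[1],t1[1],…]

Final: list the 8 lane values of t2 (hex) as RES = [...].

  t0: 68 3a 92 8b 6a 3d 2b e7
  t1: 8c 3a 92 01 10 3d d6 e7
  t2: 92 8c 8b 3a 6a 92 3d 01

RES = [ 0x92  0x8c  0x8b  0x3a  0x6a  0x92  0x3d  0x01 ]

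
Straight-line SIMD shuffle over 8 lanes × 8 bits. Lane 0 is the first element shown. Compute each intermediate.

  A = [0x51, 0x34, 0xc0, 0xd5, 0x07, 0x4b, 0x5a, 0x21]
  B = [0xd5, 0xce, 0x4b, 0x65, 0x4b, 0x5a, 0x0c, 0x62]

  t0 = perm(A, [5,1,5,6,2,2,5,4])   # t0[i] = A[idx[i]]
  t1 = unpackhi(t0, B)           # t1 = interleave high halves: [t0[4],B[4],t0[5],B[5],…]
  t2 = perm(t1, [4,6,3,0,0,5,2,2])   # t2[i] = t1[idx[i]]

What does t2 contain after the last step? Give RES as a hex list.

RES = [ 0x4b  0x07  0x5a  0xc0  0xc0  0x0c  0xc0  0xc0 ]

t0 = [0x4b, 0x34, 0x4b, 0x5a, 0xc0, 0xc0, 0x4b, 0x07]
t1 = [0xc0, 0x4b, 0xc0, 0x5a, 0x4b, 0x0c, 0x07, 0x62]
t2 = [0x4b, 0x07, 0x5a, 0xc0, 0xc0, 0x0c, 0xc0, 0xc0]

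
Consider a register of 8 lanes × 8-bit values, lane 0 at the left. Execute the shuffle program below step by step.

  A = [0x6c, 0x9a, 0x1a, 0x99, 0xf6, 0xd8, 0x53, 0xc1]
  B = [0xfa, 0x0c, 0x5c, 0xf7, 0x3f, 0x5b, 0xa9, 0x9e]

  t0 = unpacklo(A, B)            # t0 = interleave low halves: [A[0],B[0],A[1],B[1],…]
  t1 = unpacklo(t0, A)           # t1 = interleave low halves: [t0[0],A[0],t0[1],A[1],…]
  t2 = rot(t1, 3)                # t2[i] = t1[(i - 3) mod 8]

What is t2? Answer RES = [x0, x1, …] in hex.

RES = [ 0x1a  0x0c  0x99  0x6c  0x6c  0xfa  0x9a  0x9a ]

  t0: 6c fa 9a 0c 1a 5c 99 f7
  t1: 6c 6c fa 9a 9a 1a 0c 99
  t2: 1a 0c 99 6c 6c fa 9a 9a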